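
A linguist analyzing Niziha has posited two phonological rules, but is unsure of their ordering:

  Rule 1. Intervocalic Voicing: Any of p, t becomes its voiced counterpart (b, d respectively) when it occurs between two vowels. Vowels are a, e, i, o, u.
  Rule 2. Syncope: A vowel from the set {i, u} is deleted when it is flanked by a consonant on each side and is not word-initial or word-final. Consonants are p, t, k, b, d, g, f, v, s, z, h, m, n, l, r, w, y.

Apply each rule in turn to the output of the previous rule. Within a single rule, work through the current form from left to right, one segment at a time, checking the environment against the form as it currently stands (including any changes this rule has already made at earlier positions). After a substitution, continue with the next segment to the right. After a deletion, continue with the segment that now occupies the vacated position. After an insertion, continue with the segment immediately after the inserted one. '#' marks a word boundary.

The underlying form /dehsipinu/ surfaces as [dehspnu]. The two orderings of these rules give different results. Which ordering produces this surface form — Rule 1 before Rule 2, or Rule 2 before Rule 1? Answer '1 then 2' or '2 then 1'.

2 then 1

Order 1 then 2:
  1 Intervocalic Voicing: [dehsipinu] → [dehsibinu]
  2 Syncope: [dehsibinu] → [dehsbnu]
  result: [dehsbnu]
Order 2 then 1:
  2 Syncope: [dehsipinu] → [dehspnu]
  1 Intervocalic Voicing: no change — [dehspnu]
  result: [dehspnu]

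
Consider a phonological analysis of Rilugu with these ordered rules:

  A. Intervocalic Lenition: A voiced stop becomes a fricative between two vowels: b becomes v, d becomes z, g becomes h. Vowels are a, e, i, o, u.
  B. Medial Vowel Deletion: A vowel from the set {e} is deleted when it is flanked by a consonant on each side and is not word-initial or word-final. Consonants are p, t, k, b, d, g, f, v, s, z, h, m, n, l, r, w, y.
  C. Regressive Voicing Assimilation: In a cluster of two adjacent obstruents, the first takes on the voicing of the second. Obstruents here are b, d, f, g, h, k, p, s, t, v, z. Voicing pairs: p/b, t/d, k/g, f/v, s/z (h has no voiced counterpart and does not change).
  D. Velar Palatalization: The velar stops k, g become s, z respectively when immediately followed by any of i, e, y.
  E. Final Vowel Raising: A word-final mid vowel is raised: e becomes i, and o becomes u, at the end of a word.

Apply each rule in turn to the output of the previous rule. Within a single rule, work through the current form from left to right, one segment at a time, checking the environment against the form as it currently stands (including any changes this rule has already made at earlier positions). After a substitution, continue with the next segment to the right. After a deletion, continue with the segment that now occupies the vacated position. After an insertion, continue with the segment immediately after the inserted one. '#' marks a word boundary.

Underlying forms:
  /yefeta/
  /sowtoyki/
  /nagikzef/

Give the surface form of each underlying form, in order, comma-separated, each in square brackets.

[yfta], [sowtoysi], [nahigsf]

/yefeta/:
  A Intervocalic Lenition: no change — [yefeta]
  B Medial Vowel Deletion: [yefeta] → [yfta]
  C Regressive Voicing Assimilation: no change — [yfta]
  D Velar Palatalization: no change — [yfta]
  E Final Vowel Raising: no change — [yfta]
/sowtoyki/:
  A Intervocalic Lenition: no change — [sowtoyki]
  B Medial Vowel Deletion: no change — [sowtoyki]
  C Regressive Voicing Assimilation: no change — [sowtoyki]
  D Velar Palatalization: [sowtoyki] → [sowtoysi]
  E Final Vowel Raising: no change — [sowtoysi]
/nagikzef/:
  A Intervocalic Lenition: [nagikzef] → [nahikzef]
  B Medial Vowel Deletion: [nahikzef] → [nahikzf]
  C Regressive Voicing Assimilation: [nahikzf] → [nahigsf]
  D Velar Palatalization: no change — [nahigsf]
  E Final Vowel Raising: no change — [nahigsf]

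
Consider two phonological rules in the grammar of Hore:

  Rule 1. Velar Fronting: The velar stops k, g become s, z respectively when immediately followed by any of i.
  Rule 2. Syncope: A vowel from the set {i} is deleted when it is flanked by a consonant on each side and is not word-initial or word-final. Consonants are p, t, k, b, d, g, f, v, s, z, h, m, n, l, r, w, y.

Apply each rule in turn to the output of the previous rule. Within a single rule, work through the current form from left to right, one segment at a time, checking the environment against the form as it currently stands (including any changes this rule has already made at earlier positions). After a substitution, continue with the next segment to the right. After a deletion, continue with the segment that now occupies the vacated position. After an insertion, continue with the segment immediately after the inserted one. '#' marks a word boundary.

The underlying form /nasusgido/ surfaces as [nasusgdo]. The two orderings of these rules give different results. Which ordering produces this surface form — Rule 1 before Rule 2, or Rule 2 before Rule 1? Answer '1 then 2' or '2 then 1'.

2 then 1

Order 1 then 2:
  1 Velar Fronting: [nasusgido] → [nasuszido]
  2 Syncope: [nasuszido] → [nasuszdo]
  result: [nasuszdo]
Order 2 then 1:
  2 Syncope: [nasusgido] → [nasusgdo]
  1 Velar Fronting: no change — [nasusgdo]
  result: [nasusgdo]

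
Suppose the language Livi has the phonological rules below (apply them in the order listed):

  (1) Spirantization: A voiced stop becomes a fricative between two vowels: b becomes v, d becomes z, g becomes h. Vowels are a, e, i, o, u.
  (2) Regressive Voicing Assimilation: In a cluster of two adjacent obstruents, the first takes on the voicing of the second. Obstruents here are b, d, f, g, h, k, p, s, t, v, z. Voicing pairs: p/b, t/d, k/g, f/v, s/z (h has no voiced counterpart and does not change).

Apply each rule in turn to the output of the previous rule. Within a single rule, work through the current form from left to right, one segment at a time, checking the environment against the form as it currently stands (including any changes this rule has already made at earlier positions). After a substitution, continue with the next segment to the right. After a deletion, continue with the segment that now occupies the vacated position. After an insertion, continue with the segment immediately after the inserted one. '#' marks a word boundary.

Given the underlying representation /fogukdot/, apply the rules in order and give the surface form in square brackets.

(1) Spirantization: [fogukdot] → [fohukdot]
(2) Regressive Voicing Assimilation: [fohukdot] → [fohugdot]

[fohugdot]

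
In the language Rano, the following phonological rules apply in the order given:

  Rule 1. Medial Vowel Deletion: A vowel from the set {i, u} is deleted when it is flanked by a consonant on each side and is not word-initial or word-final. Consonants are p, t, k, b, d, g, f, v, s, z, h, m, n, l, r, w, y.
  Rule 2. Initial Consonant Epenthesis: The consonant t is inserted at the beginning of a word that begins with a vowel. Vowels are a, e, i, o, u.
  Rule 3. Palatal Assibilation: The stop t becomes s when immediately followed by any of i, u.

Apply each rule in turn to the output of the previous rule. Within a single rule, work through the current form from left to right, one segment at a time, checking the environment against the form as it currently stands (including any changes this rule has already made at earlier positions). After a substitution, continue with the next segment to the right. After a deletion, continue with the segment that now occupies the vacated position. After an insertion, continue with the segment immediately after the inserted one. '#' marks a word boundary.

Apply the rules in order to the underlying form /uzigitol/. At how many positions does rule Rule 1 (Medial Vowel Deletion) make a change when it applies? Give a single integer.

Rule 1 Medial Vowel Deletion: [uzigitol] → [uzgtol]
Rule 2 Initial Consonant Epenthesis: [uzgtol] → [tuzgtol]
Rule 3 Palatal Assibilation: [tuzgtol] → [suzgtol]
Rule Rule 1 changed 2 position(s).

2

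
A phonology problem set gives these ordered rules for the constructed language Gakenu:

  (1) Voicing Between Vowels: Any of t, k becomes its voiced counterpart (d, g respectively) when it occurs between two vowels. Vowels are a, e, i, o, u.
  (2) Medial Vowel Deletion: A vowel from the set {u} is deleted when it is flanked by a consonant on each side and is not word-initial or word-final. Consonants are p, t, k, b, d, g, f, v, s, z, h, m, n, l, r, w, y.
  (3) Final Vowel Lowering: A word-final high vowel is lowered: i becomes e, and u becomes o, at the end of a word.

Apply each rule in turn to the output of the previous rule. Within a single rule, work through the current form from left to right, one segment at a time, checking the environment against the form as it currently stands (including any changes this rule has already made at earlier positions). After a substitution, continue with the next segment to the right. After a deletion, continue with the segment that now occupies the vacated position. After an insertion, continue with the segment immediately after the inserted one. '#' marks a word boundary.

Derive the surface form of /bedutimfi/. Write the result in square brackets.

(1) Voicing Between Vowels: [bedutimfi] → [bedudimfi]
(2) Medial Vowel Deletion: [bedudimfi] → [beddimfi]
(3) Final Vowel Lowering: [beddimfi] → [beddimfe]

[beddimfe]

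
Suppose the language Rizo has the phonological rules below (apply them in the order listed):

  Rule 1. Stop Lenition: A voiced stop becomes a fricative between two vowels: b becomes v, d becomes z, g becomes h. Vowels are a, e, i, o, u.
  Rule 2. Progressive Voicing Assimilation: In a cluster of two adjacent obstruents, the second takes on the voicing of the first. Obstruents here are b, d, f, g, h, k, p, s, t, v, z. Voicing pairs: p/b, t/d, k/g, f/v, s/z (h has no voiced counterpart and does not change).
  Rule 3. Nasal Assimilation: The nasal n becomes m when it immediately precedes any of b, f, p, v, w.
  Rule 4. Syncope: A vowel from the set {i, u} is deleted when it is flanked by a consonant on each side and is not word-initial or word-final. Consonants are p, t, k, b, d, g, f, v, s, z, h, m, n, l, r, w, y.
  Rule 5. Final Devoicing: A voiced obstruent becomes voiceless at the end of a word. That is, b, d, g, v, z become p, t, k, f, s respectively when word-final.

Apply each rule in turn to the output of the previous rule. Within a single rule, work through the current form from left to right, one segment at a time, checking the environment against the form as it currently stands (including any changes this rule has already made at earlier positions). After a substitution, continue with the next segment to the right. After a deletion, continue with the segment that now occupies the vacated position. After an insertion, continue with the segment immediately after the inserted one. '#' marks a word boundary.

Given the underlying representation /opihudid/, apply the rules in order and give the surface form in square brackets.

Rule 1 Stop Lenition: [opihudid] → [opihuzid]
Rule 2 Progressive Voicing Assimilation: no change — [opihuzid]
Rule 3 Nasal Assimilation: no change — [opihuzid]
Rule 4 Syncope: [opihuzid] → [ophzd]
Rule 5 Final Devoicing: [ophzd] → [ophzt]

[ophzt]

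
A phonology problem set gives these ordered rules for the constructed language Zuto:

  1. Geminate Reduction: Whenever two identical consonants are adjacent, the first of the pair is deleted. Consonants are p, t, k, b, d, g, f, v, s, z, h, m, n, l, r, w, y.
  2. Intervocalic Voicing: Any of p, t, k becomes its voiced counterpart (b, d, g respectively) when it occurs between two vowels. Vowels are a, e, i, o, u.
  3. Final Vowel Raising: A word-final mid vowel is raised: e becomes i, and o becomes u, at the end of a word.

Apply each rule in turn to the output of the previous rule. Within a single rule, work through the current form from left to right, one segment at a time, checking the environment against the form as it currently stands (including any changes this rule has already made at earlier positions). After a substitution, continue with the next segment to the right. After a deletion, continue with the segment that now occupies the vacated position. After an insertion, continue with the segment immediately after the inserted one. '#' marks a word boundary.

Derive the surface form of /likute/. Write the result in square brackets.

1 Geminate Reduction: no change — [likute]
2 Intervocalic Voicing: [likute] → [ligude]
3 Final Vowel Raising: [ligude] → [ligudi]

[ligudi]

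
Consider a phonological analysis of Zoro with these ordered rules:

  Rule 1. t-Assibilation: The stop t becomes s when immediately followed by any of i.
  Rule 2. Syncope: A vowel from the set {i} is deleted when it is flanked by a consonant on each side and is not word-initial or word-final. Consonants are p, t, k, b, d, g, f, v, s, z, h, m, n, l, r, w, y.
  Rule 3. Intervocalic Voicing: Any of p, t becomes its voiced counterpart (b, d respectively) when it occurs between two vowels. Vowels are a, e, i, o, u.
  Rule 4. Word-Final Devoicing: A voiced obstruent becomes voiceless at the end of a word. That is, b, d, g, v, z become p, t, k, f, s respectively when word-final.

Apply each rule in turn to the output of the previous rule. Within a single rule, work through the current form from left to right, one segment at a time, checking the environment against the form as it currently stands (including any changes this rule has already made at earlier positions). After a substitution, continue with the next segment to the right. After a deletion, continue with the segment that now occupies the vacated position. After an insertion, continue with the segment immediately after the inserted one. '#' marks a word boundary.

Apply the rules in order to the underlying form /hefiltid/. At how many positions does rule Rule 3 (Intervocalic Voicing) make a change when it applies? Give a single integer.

Rule 1 t-Assibilation: [hefiltid] → [hefilsid]
Rule 2 Syncope: [hefilsid] → [heflsd]
Rule 3 Intervocalic Voicing: no change — [heflsd]
Rule 4 Word-Final Devoicing: [heflsd] → [heflst]
Rule Rule 3 changed 0 position(s).

0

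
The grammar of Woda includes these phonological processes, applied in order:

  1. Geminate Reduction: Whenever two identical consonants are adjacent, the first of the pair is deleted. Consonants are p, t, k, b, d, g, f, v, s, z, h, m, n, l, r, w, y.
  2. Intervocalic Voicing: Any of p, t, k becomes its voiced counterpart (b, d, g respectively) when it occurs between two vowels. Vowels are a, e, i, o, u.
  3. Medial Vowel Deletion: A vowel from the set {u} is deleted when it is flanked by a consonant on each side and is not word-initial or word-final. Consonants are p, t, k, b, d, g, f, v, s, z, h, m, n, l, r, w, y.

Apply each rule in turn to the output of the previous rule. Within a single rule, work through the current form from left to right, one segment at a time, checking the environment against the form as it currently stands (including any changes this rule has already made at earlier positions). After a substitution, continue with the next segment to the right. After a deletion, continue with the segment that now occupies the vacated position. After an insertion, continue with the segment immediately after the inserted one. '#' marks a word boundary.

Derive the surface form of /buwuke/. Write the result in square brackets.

[bwge]

1 Geminate Reduction: no change — [buwuke]
2 Intervocalic Voicing: [buwuke] → [buwuge]
3 Medial Vowel Deletion: [buwuge] → [bwge]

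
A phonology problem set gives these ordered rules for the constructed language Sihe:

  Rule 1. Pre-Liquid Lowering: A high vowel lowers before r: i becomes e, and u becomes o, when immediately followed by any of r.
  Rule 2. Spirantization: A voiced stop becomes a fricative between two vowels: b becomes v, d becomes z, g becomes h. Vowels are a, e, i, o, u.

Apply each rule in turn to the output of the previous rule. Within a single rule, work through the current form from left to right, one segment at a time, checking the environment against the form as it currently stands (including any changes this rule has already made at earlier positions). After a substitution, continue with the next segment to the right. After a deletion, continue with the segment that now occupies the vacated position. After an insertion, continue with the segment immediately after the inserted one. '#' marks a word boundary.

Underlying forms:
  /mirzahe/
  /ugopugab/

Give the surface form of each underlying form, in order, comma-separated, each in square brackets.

/mirzahe/:
  Rule 1 Pre-Liquid Lowering: [mirzahe] → [merzahe]
  Rule 2 Spirantization: no change — [merzahe]
/ugopugab/:
  Rule 1 Pre-Liquid Lowering: no change — [ugopugab]
  Rule 2 Spirantization: [ugopugab] → [uhopuhab]

[merzahe], [uhopuhab]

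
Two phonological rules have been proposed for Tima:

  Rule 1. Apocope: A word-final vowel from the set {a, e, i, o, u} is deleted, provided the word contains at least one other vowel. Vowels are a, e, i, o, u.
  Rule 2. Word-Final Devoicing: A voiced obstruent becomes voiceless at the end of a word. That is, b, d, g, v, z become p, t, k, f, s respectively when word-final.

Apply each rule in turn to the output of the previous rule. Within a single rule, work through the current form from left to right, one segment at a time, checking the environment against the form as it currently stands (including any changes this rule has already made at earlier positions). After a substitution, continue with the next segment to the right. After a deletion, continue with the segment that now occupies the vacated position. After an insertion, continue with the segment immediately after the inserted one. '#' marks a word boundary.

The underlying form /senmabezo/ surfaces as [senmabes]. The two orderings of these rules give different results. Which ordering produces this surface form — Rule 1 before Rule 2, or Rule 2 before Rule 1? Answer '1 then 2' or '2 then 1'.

Order 1 then 2:
  1 Apocope: [senmabezo] → [senmabez]
  2 Word-Final Devoicing: [senmabez] → [senmabes]
  result: [senmabes]
Order 2 then 1:
  2 Word-Final Devoicing: no change — [senmabezo]
  1 Apocope: [senmabezo] → [senmabez]
  result: [senmabez]

1 then 2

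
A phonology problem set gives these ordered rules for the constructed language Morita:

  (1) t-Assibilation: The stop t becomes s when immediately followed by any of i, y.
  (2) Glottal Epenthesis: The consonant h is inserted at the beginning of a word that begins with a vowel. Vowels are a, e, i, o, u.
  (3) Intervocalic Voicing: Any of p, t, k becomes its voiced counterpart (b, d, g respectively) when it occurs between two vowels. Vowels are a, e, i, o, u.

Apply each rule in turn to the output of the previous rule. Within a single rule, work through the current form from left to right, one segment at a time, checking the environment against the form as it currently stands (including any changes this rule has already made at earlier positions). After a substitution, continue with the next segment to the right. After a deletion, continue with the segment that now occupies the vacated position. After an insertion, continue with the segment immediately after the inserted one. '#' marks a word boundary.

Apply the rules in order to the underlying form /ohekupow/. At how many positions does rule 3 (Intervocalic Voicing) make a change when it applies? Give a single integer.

(1) t-Assibilation: no change — [ohekupow]
(2) Glottal Epenthesis: [ohekupow] → [hohekupow]
(3) Intervocalic Voicing: [hohekupow] → [hohegubow]
Rule 3 changed 2 position(s).

2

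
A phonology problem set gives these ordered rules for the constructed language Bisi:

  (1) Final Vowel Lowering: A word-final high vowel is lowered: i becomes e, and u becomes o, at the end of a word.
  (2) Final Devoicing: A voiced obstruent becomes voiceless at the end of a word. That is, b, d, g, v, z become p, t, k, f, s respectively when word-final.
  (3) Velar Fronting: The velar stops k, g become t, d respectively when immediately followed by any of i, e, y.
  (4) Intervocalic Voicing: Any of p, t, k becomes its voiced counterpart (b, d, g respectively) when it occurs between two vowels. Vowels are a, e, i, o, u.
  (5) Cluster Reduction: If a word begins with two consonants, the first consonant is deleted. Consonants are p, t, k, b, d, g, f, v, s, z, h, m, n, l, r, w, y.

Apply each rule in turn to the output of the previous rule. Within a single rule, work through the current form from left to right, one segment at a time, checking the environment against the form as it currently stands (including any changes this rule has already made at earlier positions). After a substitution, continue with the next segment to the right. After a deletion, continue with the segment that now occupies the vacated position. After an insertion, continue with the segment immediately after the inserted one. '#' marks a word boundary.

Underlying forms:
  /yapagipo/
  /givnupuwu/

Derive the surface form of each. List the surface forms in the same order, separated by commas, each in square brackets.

/yapagipo/:
  (1) Final Vowel Lowering: no change — [yapagipo]
  (2) Final Devoicing: no change — [yapagipo]
  (3) Velar Fronting: [yapagipo] → [yapadipo]
  (4) Intervocalic Voicing: [yapadipo] → [yabadibo]
  (5) Cluster Reduction: no change — [yabadibo]
/givnupuwu/:
  (1) Final Vowel Lowering: [givnupuwu] → [givnupuwo]
  (2) Final Devoicing: no change — [givnupuwo]
  (3) Velar Fronting: [givnupuwo] → [divnupuwo]
  (4) Intervocalic Voicing: [divnupuwo] → [divnubuwo]
  (5) Cluster Reduction: no change — [divnubuwo]

[yabadibo], [divnubuwo]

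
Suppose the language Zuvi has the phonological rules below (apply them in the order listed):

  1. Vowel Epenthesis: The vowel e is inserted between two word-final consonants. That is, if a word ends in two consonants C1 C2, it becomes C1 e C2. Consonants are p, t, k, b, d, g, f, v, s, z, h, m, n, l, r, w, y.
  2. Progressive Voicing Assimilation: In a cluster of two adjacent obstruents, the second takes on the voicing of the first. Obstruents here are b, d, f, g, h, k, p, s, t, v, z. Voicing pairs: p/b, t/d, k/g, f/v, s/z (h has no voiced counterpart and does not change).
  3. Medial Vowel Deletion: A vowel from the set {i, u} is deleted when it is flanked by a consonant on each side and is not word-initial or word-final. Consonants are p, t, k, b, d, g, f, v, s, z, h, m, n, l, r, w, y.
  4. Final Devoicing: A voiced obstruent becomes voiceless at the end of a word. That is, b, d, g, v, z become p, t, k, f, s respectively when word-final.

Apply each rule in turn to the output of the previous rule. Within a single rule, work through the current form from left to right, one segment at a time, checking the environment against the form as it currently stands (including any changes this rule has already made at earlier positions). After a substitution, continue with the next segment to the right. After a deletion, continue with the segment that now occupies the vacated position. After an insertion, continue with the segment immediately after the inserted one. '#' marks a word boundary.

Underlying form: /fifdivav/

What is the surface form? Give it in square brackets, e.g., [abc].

[fftvaf]

1 Vowel Epenthesis: no change — [fifdivav]
2 Progressive Voicing Assimilation: [fifdivav] → [fiftivav]
3 Medial Vowel Deletion: [fiftivav] → [fftvav]
4 Final Devoicing: [fftvav] → [fftvaf]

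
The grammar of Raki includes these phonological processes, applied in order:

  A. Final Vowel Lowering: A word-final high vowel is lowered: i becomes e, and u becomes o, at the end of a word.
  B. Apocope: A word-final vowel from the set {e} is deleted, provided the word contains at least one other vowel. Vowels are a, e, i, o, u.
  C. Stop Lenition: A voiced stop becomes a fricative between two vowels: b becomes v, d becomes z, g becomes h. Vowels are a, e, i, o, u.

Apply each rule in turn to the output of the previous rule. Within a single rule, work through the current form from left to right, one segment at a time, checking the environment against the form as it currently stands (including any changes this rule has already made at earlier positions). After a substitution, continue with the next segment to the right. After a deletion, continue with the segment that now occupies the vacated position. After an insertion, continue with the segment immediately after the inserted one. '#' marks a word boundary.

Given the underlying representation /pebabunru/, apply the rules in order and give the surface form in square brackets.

A Final Vowel Lowering: [pebabunru] → [pebabunro]
B Apocope: no change — [pebabunro]
C Stop Lenition: [pebabunro] → [pevavunro]

[pevavunro]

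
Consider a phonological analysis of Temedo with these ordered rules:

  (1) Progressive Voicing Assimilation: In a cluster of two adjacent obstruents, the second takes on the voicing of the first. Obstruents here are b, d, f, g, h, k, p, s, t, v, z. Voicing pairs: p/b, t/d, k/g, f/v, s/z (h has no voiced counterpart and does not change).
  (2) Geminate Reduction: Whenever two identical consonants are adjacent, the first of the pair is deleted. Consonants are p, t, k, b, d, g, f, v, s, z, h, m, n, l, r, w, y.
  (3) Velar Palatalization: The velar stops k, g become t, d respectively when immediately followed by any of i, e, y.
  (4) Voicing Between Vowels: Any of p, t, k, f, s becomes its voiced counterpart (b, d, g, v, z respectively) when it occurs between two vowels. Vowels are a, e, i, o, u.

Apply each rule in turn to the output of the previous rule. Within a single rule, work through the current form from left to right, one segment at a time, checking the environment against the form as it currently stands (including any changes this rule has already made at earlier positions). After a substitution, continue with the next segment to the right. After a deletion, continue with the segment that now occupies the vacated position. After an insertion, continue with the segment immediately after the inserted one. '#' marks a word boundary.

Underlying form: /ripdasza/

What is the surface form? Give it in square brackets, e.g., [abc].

[riptaza]

(1) Progressive Voicing Assimilation: [ripdasza] → [riptassa]
(2) Geminate Reduction: [riptassa] → [riptasa]
(3) Velar Palatalization: no change — [riptasa]
(4) Voicing Between Vowels: [riptasa] → [riptaza]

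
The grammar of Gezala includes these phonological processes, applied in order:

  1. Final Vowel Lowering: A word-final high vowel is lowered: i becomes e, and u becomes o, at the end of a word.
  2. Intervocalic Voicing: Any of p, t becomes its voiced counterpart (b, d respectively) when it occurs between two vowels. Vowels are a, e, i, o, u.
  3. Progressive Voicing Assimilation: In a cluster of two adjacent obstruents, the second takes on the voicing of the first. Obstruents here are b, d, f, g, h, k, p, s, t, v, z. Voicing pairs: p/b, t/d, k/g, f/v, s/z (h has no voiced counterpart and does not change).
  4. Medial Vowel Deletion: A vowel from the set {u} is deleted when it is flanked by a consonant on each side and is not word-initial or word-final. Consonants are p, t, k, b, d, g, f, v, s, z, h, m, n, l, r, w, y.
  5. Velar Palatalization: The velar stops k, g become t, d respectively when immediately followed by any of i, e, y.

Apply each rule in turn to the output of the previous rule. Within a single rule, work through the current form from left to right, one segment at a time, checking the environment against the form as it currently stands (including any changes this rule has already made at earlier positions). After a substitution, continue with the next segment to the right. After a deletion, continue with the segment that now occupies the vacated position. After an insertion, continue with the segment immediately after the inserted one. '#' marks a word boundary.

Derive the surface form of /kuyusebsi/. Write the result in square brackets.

1 Final Vowel Lowering: [kuyusebsi] → [kuyusebse]
2 Intervocalic Voicing: no change — [kuyusebse]
3 Progressive Voicing Assimilation: [kuyusebse] → [kuyusebze]
4 Medial Vowel Deletion: [kuyusebze] → [kysebze]
5 Velar Palatalization: [kysebze] → [tysebze]

[tysebze]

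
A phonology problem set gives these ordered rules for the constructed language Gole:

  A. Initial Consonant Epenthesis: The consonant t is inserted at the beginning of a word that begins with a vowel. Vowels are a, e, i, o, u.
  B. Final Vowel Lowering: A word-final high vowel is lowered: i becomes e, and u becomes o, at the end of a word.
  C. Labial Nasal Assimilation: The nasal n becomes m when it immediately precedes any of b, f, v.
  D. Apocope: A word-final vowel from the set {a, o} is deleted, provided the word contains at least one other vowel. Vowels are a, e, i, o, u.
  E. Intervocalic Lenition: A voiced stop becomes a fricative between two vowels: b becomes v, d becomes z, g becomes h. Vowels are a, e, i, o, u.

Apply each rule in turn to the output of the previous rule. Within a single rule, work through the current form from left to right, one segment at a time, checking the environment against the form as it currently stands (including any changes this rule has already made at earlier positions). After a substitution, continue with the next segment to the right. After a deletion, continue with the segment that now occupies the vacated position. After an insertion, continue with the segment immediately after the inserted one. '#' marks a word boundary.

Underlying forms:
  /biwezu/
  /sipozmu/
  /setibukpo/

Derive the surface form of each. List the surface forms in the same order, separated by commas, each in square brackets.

/biwezu/:
  A Initial Consonant Epenthesis: no change — [biwezu]
  B Final Vowel Lowering: [biwezu] → [biwezo]
  C Labial Nasal Assimilation: no change — [biwezo]
  D Apocope: [biwezo] → [biwez]
  E Intervocalic Lenition: no change — [biwez]
/sipozmu/:
  A Initial Consonant Epenthesis: no change — [sipozmu]
  B Final Vowel Lowering: [sipozmu] → [sipozmo]
  C Labial Nasal Assimilation: no change — [sipozmo]
  D Apocope: [sipozmo] → [sipozm]
  E Intervocalic Lenition: no change — [sipozm]
/setibukpo/:
  A Initial Consonant Epenthesis: no change — [setibukpo]
  B Final Vowel Lowering: no change — [setibukpo]
  C Labial Nasal Assimilation: no change — [setibukpo]
  D Apocope: [setibukpo] → [setibukp]
  E Intervocalic Lenition: [setibukp] → [setivukp]

[biwez], [sipozm], [setivukp]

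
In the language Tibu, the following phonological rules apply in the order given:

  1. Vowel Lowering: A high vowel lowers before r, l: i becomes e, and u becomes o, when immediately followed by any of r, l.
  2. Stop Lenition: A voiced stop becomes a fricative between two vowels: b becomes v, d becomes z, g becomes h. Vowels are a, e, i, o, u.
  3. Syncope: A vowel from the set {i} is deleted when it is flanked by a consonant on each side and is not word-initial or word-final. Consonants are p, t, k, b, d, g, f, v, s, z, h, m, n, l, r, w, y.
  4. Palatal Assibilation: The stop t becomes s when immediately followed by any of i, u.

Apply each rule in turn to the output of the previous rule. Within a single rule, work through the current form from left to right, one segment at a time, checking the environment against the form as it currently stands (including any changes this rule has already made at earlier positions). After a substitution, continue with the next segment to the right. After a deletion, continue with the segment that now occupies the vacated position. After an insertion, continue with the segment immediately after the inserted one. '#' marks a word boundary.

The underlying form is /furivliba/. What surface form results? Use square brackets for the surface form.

1 Vowel Lowering: [furivliba] → [forivliba]
2 Stop Lenition: [forivliba] → [forivliva]
3 Syncope: [forivliva] → [forvlva]
4 Palatal Assibilation: no change — [forvlva]

[forvlva]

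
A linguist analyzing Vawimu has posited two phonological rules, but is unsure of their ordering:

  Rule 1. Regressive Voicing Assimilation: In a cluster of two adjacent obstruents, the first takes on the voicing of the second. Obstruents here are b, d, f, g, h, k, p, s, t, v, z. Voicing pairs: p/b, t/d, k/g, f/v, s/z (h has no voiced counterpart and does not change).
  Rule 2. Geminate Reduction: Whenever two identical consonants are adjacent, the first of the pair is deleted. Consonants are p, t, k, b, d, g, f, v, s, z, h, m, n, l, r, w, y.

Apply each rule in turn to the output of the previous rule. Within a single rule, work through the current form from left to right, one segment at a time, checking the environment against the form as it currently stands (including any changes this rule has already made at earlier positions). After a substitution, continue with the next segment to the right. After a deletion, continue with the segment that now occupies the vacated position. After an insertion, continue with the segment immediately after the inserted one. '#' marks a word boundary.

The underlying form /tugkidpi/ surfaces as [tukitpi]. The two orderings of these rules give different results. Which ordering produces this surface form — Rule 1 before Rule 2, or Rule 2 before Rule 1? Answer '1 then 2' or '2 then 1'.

1 then 2

Order 1 then 2:
  1 Regressive Voicing Assimilation: [tugkidpi] → [tukkitpi]
  2 Geminate Reduction: [tukkitpi] → [tukitpi]
  result: [tukitpi]
Order 2 then 1:
  2 Geminate Reduction: no change — [tugkidpi]
  1 Regressive Voicing Assimilation: [tugkidpi] → [tukkitpi]
  result: [tukkitpi]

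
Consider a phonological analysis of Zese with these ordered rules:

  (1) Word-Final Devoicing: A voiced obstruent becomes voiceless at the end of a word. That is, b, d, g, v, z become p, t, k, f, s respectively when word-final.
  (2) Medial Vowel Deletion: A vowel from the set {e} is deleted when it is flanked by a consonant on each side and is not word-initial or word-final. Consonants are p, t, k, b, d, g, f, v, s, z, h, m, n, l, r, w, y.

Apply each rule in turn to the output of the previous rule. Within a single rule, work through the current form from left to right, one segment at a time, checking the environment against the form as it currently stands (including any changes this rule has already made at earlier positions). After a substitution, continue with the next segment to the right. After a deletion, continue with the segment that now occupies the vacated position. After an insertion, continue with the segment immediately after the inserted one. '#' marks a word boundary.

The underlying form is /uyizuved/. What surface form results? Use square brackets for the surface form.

[uyizuvt]

(1) Word-Final Devoicing: [uyizuved] → [uyizuvet]
(2) Medial Vowel Deletion: [uyizuvet] → [uyizuvt]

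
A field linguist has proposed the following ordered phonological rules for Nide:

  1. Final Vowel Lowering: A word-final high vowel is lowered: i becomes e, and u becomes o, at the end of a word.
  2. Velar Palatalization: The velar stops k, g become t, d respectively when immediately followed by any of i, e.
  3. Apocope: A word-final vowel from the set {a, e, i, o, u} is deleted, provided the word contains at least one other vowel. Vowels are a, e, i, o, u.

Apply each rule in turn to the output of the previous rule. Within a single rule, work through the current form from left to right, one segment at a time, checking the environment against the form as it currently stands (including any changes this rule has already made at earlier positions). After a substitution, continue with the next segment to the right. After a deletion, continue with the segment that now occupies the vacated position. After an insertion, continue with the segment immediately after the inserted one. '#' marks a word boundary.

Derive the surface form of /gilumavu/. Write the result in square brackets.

[dilumav]

1 Final Vowel Lowering: [gilumavu] → [gilumavo]
2 Velar Palatalization: [gilumavo] → [dilumavo]
3 Apocope: [dilumavo] → [dilumav]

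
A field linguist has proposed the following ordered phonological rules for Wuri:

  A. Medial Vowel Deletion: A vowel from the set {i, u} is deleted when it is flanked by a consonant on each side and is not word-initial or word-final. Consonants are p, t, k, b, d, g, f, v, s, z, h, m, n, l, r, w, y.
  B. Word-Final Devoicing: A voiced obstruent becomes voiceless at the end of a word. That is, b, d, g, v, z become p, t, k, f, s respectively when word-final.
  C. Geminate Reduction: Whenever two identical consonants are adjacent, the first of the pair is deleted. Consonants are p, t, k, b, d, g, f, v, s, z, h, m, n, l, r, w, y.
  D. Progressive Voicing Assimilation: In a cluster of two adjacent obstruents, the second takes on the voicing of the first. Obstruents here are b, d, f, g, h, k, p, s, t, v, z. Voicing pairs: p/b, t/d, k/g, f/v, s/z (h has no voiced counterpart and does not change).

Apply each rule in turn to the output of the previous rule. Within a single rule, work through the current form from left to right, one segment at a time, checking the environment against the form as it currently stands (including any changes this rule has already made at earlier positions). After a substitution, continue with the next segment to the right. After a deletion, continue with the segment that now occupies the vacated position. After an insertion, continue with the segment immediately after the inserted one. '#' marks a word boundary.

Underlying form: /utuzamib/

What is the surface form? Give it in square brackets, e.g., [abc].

A Medial Vowel Deletion: [utuzamib] → [utzamb]
B Word-Final Devoicing: [utzamb] → [utzamp]
C Geminate Reduction: no change — [utzamp]
D Progressive Voicing Assimilation: [utzamp] → [utsamp]

[utsamp]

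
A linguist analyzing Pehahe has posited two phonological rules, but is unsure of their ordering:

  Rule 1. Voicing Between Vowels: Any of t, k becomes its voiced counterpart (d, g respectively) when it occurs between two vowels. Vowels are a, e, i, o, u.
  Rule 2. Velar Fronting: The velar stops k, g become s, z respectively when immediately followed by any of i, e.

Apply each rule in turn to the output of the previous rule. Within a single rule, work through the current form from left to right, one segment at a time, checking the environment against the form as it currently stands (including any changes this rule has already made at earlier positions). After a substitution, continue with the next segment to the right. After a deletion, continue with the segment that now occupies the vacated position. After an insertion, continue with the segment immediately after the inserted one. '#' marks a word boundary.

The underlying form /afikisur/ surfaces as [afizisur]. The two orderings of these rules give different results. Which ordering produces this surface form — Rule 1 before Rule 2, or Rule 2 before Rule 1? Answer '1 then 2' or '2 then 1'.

Order 1 then 2:
  1 Voicing Between Vowels: [afikisur] → [afigisur]
  2 Velar Fronting: [afigisur] → [afizisur]
  result: [afizisur]
Order 2 then 1:
  2 Velar Fronting: [afikisur] → [afisisur]
  1 Voicing Between Vowels: no change — [afisisur]
  result: [afisisur]

1 then 2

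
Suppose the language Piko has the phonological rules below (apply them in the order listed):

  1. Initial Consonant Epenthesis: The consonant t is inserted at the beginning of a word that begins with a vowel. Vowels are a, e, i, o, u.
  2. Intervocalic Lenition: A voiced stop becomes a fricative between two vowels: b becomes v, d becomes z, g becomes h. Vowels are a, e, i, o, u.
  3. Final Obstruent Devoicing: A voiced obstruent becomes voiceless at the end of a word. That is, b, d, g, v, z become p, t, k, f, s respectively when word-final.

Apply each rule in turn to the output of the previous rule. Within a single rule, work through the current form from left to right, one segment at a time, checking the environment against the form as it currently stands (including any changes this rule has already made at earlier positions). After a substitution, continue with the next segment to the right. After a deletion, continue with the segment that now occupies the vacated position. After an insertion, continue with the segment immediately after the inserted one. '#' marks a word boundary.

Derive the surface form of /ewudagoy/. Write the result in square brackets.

1 Initial Consonant Epenthesis: [ewudagoy] → [tewudagoy]
2 Intervocalic Lenition: [tewudagoy] → [tewuzahoy]
3 Final Obstruent Devoicing: no change — [tewuzahoy]

[tewuzahoy]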